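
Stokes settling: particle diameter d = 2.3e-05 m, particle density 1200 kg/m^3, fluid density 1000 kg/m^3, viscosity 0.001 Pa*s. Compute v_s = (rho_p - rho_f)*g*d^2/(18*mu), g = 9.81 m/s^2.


Density difference: rho_p - rho_f = 1200 - 1000 = 200 kg/m^3
d^2 = (2.3e-05)^2 = 5.29e-10 m^2
Numerator = (rho_p - rho_f) * g * d^2 = 200 * 9.81 * 5.29e-10 = 1.037898e-06
Denominator = 18 * mu = 18 * 0.001 = 0.018
v_s = 1.037898e-06 / 0.018 = 5.7661e-05 m/s
Check: Re = rho_f * v_s * d / mu = 1000 * 5.7661e-05 * 2.3e-05 / 0.001 = 0.00133 < 1, so Stokes' law applies.

5.7661e-05 m/s


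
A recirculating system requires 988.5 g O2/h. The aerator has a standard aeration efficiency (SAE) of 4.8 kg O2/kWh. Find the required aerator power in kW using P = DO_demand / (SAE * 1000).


SAE in g O2/kWh = 4.8 * 1000 = 4800 g/kWh
P = DO_demand / SAE_g = 988.5 / 4800 = 0.205937 kW

0.205937 kW


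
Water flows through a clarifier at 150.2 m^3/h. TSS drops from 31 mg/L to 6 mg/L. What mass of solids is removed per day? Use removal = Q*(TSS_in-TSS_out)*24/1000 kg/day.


Concentration drop: TSS_in - TSS_out = 31 - 6 = 25 mg/L
Hourly solids removed = Q * dTSS = 150.2 m^3/h * 25 mg/L = 3755 g/h  (m^3/h * mg/L = g/h)
Daily solids removed = 3755 * 24 = 90120 g/day
Convert g to kg: 90120 / 1000 = 90.12 kg/day

90.12 kg/day


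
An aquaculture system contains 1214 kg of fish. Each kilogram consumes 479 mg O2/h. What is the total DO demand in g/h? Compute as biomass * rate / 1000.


Total O2 consumption (mg/h) = 1214 kg * 479 mg/(kg*h) = 581506 mg/h
Convert to g/h: 581506 / 1000 = 581.506 g/h

581.506 g/h


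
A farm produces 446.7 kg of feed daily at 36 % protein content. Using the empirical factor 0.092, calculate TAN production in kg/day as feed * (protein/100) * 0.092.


Protein in feed = 446.7 * 36/100 = 160.812 kg/day
TAN = protein * 0.092 = 160.812 * 0.092 = 14.794704 kg/day

14.794704 kg/day


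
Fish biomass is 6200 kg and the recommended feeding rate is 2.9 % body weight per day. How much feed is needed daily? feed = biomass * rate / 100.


Feeding rate fraction = 2.9% / 100 = 0.029
Daily feed = 6200 kg * 0.029 = 179.8 kg/day

179.8 kg/day


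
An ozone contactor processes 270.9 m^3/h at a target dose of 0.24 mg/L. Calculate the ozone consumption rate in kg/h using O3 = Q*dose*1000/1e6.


O3 demand (mg/h) = Q * dose * 1000 = 270.9 * 0.24 * 1000 = 65016 mg/h
Convert mg to kg: 65016 / 1e6 = 0.065016 kg/h

0.065016 kg/h


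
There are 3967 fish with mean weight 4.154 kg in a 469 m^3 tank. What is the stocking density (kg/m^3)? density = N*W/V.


Total biomass = 3967 fish * 4.154 kg = 16478.918 kg
Density = total biomass / volume = 16478.918 / 469 = 35.1363 kg/m^3

35.1363 kg/m^3


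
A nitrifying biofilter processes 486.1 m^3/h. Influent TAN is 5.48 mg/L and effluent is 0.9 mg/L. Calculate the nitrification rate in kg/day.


Concentration drop: TAN_in - TAN_out = 5.48 - 0.9 = 4.58 mg/L
Hourly TAN removed = Q * dTAN = 486.1 m^3/h * 4.58 mg/L = 2226.338 g/h  (m^3/h * mg/L = g/h)
Daily TAN removed = 2226.338 * 24 = 53432.112 g/day
Convert to kg/day: 53432.112 / 1000 = 53.432112 kg/day

53.432112 kg/day


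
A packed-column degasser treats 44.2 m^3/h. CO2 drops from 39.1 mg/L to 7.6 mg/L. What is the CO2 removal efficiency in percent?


CO2_out / CO2_in = 7.6 / 39.1 = 0.1943734
Fraction remaining = 0.1943734
efficiency = (1 - 0.1943734) * 100 = 80.5627 %

80.5627 %


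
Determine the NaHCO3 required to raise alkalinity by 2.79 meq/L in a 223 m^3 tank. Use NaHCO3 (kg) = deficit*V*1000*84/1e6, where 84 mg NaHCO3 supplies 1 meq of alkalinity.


Tank volume in L = 223 m^3 * 1000 = 223000 L
Total meq required = 2.79 meq/L * 223000 L = 622170 meq
NaHCO3 mass = 622170 meq * 84 mg/meq / 1e6 = 52.2623 kg

52.2623 kg


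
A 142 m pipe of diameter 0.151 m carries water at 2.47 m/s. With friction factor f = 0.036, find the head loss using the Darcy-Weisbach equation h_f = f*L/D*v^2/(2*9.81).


v^2 = 2.47^2 = 6.1009 m^2/s^2
L/D = 142/0.151 = 940.39735
h_f = f*(L/D)*v^2/(2g) = 0.036 * 940.39735 * 6.1009 / 19.62 = 10.5271 m

10.5271 m


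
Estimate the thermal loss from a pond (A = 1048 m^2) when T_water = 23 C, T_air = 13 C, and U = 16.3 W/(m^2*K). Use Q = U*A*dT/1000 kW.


Temperature difference dT = 23 - 13 = 10 K
Heat loss (W) = U * A * dT = 16.3 * 1048 * 10 = 170824 W
Convert to kW: 170824 / 1000 = 170.824 kW

170.824 kW


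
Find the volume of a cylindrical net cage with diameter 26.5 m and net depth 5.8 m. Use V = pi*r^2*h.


r = d/2 = 26.5/2 = 13.25 m
Base area = pi*r^2 = pi*13.25^2 = 551.54586 m^2
Volume = 551.54586 * 5.8 = 3198.97 m^3

3198.97 m^3


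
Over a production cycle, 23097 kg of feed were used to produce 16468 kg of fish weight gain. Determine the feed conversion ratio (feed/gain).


FCR = feed consumed / weight gained
FCR = 23097 kg / 16468 kg = 1.40254

1.40254


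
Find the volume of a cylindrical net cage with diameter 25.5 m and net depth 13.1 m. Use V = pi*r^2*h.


r = d/2 = 25.5/2 = 12.75 m
Base area = pi*r^2 = pi*12.75^2 = 510.70516 m^2
Volume = 510.70516 * 13.1 = 6690.24 m^3

6690.24 m^3


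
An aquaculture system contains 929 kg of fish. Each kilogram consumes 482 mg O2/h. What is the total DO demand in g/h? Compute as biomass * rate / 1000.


Total O2 consumption (mg/h) = 929 kg * 482 mg/(kg*h) = 447778 mg/h
Convert to g/h: 447778 / 1000 = 447.778 g/h

447.778 g/h


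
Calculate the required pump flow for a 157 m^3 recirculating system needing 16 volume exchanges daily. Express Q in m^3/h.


Daily recirculation volume = 157 m^3 * 16 = 2512 m^3/day
Flow rate Q = daily volume / 24 h = 2512 / 24 = 104.667 m^3/h

104.667 m^3/h


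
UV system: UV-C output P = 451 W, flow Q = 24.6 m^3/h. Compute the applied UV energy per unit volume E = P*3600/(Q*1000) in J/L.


Energy delivered per hour = 451 W * 3600 s = 1623600 J/h
Volume treated per hour = 24.6 m^3/h * 1000 = 24600 L/h
dose = 1623600 / 24600 = 66 J/L

66 J/L


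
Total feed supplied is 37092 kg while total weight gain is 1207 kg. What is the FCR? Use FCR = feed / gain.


FCR = feed consumed / weight gained
FCR = 37092 kg / 1207 kg = 30.7307

30.7307


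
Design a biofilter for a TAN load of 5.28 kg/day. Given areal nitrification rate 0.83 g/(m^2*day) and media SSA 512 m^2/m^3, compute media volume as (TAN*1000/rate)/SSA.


A = 5.28*1000 / 0.83 = 6361.4458 m^2
V = 6361.4458 / 512 = 12.4247

12.4247 m^3


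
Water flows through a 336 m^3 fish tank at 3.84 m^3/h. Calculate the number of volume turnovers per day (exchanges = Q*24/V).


Daily flow volume = 3.84 m^3/h * 24 h = 92.16 m^3/day
Exchanges = daily flow / tank volume = 92.16 / 336 = 0.274286 exchanges/day

0.274286 exchanges/day


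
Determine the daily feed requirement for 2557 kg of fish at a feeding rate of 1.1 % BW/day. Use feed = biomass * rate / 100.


Feeding rate fraction = 1.1% / 100 = 0.011
Daily feed = 2557 kg * 0.011 = 28.127 kg/day

28.127 kg/day


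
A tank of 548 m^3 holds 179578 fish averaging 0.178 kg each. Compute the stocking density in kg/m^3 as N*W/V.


Total biomass = 179578 fish * 0.178 kg = 31964.884 kg
Density = total biomass / volume = 31964.884 / 548 = 58.3301 kg/m^3

58.3301 kg/m^3


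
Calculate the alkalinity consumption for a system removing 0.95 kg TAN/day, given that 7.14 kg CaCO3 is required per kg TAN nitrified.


Alkalinity factor: 7.14 kg CaCO3 consumed per kg TAN nitrified
alk = 0.95 kg TAN * 7.14 = 6.783 kg CaCO3/day

6.783 kg CaCO3/day


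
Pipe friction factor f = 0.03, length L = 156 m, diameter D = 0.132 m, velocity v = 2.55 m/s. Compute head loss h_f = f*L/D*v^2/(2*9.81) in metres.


v^2 = 2.55^2 = 6.5025 m^2/s^2
L/D = 156/0.132 = 1181.8182
h_f = f*(L/D)*v^2/(2g) = 0.03 * 1181.8182 * 6.5025 / 19.62 = 11.7504 m

11.7504 m


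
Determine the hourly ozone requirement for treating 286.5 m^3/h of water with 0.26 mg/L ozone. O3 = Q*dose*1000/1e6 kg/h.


O3 demand (mg/h) = Q * dose * 1000 = 286.5 * 0.26 * 1000 = 74490 mg/h
Convert mg to kg: 74490 / 1e6 = 0.07449 kg/h

0.07449 kg/h


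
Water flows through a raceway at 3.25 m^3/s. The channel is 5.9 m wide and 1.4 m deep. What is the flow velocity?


Cross-sectional area = W * d = 5.9 * 1.4 = 8.26 m^2
Velocity = Q / A = 3.25 / 8.26 = 0.393462 m/s

0.393462 m/s


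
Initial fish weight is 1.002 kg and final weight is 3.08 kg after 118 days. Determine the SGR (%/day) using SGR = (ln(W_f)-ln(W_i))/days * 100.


ln(W_f) = ln(3.08) = 1.1249296
ln(W_i) = ln(1.002) = 0.0019980027
ln(W_f) - ln(W_i) = 1.1249296 - 0.0019980027 = 1.1229316
SGR = 1.1229316 / 118 * 100 = 0.951637 %/day

0.951637 %/day


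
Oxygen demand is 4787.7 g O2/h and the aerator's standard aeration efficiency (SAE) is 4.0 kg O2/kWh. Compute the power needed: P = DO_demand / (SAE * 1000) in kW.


SAE in g O2/kWh = 4.0 * 1000 = 4000 g/kWh
P = DO_demand / SAE_g = 4787.7 / 4000 = 1.19693 kW

1.19693 kW


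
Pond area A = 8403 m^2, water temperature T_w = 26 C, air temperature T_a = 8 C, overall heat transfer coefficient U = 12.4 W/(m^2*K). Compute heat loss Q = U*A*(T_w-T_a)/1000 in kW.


Temperature difference dT = 26 - 8 = 18 K
Heat loss (W) = U * A * dT = 12.4 * 8403 * 18 = 1875549.6 W
Convert to kW: 1875549.6 / 1000 = 1875.5496 kW

1875.5496 kW


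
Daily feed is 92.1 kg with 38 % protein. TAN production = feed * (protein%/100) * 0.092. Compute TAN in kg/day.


Protein in feed = 92.1 * 38/100 = 34.998 kg/day
TAN = protein * 0.092 = 34.998 * 0.092 = 3.219816 kg/day

3.219816 kg/day


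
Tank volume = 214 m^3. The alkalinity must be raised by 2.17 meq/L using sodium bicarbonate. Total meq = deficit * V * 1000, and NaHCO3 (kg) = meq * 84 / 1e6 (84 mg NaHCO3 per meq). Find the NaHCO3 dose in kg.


Tank volume in L = 214 m^3 * 1000 = 214000 L
Total meq required = 2.17 meq/L * 214000 L = 464380 meq
NaHCO3 mass = 464380 meq * 84 mg/meq / 1e6 = 39.0079 kg

39.0079 kg


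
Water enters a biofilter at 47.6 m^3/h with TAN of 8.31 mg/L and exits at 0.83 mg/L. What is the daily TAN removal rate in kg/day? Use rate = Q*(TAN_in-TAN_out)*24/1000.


Concentration drop: TAN_in - TAN_out = 8.31 - 0.83 = 7.48 mg/L
Hourly TAN removed = Q * dTAN = 47.6 m^3/h * 7.48 mg/L = 356.048 g/h  (m^3/h * mg/L = g/h)
Daily TAN removed = 356.048 * 24 = 8545.152 g/day
Convert to kg/day: 8545.152 / 1000 = 8.545152 kg/day

8.545152 kg/day


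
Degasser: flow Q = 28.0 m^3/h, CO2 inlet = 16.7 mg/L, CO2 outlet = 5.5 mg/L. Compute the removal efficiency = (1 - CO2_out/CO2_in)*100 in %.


CO2_out / CO2_in = 5.5 / 16.7 = 0.32934132
Fraction remaining = 0.32934132
efficiency = (1 - 0.32934132) * 100 = 67.0659 %

67.0659 %


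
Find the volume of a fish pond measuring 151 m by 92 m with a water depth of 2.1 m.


Base area = L * W = 151 * 92 = 13892 m^2
Volume = area * depth = 13892 * 2.1 = 29173.2 m^3

29173.2 m^3


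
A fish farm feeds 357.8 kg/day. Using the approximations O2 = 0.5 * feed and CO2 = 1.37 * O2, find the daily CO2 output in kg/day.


O2 = 357.8 * 0.5 = 178.9
CO2 = 178.9 * 1.37 = 245.093

245.093 kg/day


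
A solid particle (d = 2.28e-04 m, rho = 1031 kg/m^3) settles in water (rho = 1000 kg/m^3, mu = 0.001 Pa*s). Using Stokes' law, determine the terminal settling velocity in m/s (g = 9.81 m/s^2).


Density difference: rho_p - rho_f = 1031 - 1000 = 31 kg/m^3
d^2 = (2.28e-04)^2 = 5.1984e-08 m^2
Numerator = (rho_p - rho_f) * g * d^2 = 31 * 9.81 * 5.1984e-08 = 1.5808854e-05
Denominator = 18 * mu = 18 * 0.001 = 0.018
v_s = 1.5808854e-05 / 0.018 = 8.7827e-04 m/s
Check: Re = rho_f * v_s * d / mu = 1000 * 8.7827e-04 * 2.28e-04 / 0.001 = 0.2 < 1, so Stokes' law applies.

8.7827e-04 m/s


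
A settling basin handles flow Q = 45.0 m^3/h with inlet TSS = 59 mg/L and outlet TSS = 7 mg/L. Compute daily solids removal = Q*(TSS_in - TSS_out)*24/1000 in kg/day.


Concentration drop: TSS_in - TSS_out = 59 - 7 = 52 mg/L
Hourly solids removed = Q * dTSS = 45.0 m^3/h * 52 mg/L = 2340 g/h  (m^3/h * mg/L = g/h)
Daily solids removed = 2340 * 24 = 56160 g/day
Convert g to kg: 56160 / 1000 = 56.16 kg/day

56.16 kg/day


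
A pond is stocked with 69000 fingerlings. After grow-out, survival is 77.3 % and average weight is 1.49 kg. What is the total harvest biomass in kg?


Survivors = 69000 * 77.3/100 = 53337 fish
Harvest biomass = survivors * W_f = 53337 * 1.49 = 79472.13 kg

79472.13 kg


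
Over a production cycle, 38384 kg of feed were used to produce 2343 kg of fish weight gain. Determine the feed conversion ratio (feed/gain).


FCR = feed consumed / weight gained
FCR = 38384 kg / 2343 kg = 16.3824

16.3824


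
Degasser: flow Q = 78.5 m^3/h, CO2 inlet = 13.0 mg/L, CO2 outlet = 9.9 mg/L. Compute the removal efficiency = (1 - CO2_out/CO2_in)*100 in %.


CO2_out / CO2_in = 9.9 / 13.0 = 0.76153846
Fraction remaining = 0.76153846
efficiency = (1 - 0.76153846) * 100 = 23.8462 %

23.8462 %


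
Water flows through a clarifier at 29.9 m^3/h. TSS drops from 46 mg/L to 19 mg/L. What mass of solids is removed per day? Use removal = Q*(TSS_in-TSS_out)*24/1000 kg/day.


Concentration drop: TSS_in - TSS_out = 46 - 19 = 27 mg/L
Hourly solids removed = Q * dTSS = 29.9 m^3/h * 27 mg/L = 807.3 g/h  (m^3/h * mg/L = g/h)
Daily solids removed = 807.3 * 24 = 19375.2 g/day
Convert g to kg: 19375.2 / 1000 = 19.3752 kg/day

19.3752 kg/day


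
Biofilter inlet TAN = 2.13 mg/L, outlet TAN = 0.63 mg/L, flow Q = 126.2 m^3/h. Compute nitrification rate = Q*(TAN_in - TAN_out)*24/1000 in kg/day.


Concentration drop: TAN_in - TAN_out = 2.13 - 0.63 = 1.5 mg/L
Hourly TAN removed = Q * dTAN = 126.2 m^3/h * 1.5 mg/L = 189.3 g/h  (m^3/h * mg/L = g/h)
Daily TAN removed = 189.3 * 24 = 4543.2 g/day
Convert to kg/day: 4543.2 / 1000 = 4.5432 kg/day

4.5432 kg/day


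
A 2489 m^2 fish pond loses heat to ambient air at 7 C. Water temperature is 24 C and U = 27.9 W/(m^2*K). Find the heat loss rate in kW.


Temperature difference dT = 24 - 7 = 17 K
Heat loss (W) = U * A * dT = 27.9 * 2489 * 17 = 1180532.7 W
Convert to kW: 1180532.7 / 1000 = 1180.5327 kW

1180.5327 kW


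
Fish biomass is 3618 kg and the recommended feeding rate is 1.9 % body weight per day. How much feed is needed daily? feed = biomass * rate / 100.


Feeding rate fraction = 1.9% / 100 = 0.019
Daily feed = 3618 kg * 0.019 = 68.742 kg/day

68.742 kg/day


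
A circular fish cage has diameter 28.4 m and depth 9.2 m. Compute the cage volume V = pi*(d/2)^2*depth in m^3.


r = d/2 = 28.4/2 = 14.2 m
Base area = pi*r^2 = pi*14.2^2 = 633.47074 m^2
Volume = 633.47074 * 9.2 = 5827.93 m^3

5827.93 m^3


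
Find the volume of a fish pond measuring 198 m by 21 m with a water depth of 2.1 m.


Base area = L * W = 198 * 21 = 4158 m^2
Volume = area * depth = 4158 * 2.1 = 8731.8 m^3

8731.8 m^3


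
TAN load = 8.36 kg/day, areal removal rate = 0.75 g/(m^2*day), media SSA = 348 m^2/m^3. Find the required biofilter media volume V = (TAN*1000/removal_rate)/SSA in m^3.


A = 8.36*1000 / 0.75 = 11146.667 m^2
V = 11146.667 / 348 = 32.0307

32.0307 m^3


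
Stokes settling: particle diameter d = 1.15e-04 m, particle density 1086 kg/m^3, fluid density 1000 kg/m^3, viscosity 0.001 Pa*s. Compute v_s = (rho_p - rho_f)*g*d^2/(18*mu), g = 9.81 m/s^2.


Density difference: rho_p - rho_f = 1086 - 1000 = 86 kg/m^3
d^2 = (1.15e-04)^2 = 1.3225e-08 m^2
Numerator = (rho_p - rho_f) * g * d^2 = 86 * 9.81 * 1.3225e-08 = 1.1157404e-05
Denominator = 18 * mu = 18 * 0.001 = 0.018
v_s = 1.1157404e-05 / 0.018 = 6.19856e-04 m/s
Check: Re = rho_f * v_s * d / mu = 1000 * 6.19856e-04 * 1.15e-04 / 0.001 = 0.0713 < 1, so Stokes' law applies.

6.19856e-04 m/s


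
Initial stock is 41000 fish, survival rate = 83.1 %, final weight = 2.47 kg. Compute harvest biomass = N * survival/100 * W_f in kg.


Survivors = 41000 * 83.1/100 = 34071 fish
Harvest biomass = survivors * W_f = 34071 * 2.47 = 84155.37 kg

84155.37 kg


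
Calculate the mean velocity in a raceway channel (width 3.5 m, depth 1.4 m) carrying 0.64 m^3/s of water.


Cross-sectional area = W * d = 3.5 * 1.4 = 4.9 m^2
Velocity = Q / A = 0.64 / 4.9 = 0.130612 m/s

0.130612 m/s


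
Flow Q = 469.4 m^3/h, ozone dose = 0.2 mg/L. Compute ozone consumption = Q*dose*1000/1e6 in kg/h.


O3 demand (mg/h) = Q * dose * 1000 = 469.4 * 0.2 * 1000 = 93880 mg/h
Convert mg to kg: 93880 / 1e6 = 0.09388 kg/h

0.09388 kg/h


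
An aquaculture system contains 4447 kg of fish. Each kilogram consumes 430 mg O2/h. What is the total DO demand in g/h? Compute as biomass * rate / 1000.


Total O2 consumption (mg/h) = 4447 kg * 430 mg/(kg*h) = 1912210 mg/h
Convert to g/h: 1912210 / 1000 = 1912.21 g/h

1912.21 g/h


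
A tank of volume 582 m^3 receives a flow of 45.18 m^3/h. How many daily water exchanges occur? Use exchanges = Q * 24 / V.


Daily flow volume = 45.18 m^3/h * 24 h = 1084.32 m^3/day
Exchanges = daily flow / tank volume = 1084.32 / 582 = 1.86309 exchanges/day

1.86309 exchanges/day


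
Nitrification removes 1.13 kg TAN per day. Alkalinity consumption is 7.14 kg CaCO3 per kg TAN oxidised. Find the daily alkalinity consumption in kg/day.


Alkalinity factor: 7.14 kg CaCO3 consumed per kg TAN nitrified
alk = 1.13 kg TAN * 7.14 = 8.0682 kg CaCO3/day

8.0682 kg CaCO3/day


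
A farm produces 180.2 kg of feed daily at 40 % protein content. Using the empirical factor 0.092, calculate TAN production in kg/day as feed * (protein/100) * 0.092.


Protein in feed = 180.2 * 40/100 = 72.08 kg/day
TAN = protein * 0.092 = 72.08 * 0.092 = 6.63136 kg/day

6.63136 kg/day


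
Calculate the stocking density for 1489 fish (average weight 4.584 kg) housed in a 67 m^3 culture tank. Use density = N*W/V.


Total biomass = 1489 fish * 4.584 kg = 6825.576 kg
Density = total biomass / volume = 6825.576 / 67 = 101.874 kg/m^3

101.874 kg/m^3


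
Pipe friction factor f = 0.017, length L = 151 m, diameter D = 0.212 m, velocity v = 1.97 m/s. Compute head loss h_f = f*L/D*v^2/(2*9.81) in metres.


v^2 = 1.97^2 = 3.8809 m^2/s^2
L/D = 151/0.212 = 712.26415
h_f = f*(L/D)*v^2/(2g) = 0.017 * 712.26415 * 3.8809 / 19.62 = 2.3951 m

2.3951 m


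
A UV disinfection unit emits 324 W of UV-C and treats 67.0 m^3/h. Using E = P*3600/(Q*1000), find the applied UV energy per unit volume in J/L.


Energy delivered per hour = 324 W * 3600 s = 1166400 J/h
Volume treated per hour = 67.0 m^3/h * 1000 = 67000 L/h
dose = 1166400 / 67000 = 17.409 J/L

17.409 J/L


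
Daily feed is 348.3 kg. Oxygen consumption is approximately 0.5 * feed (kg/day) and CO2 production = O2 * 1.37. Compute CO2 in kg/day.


O2 = 348.3 * 0.5 = 174.15
CO2 = 174.15 * 1.37 = 238.5855

238.5855 kg/day


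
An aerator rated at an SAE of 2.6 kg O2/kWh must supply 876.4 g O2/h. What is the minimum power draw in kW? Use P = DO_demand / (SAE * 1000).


SAE in g O2/kWh = 2.6 * 1000 = 2600 g/kWh
P = DO_demand / SAE_g = 876.4 / 2600 = 0.337077 kW

0.337077 kW


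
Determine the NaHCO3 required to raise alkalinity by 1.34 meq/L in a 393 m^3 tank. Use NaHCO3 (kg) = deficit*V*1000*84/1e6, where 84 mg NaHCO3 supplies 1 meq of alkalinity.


Tank volume in L = 393 m^3 * 1000 = 393000 L
Total meq required = 1.34 meq/L * 393000 L = 526620 meq
NaHCO3 mass = 526620 meq * 84 mg/meq / 1e6 = 44.2361 kg

44.2361 kg


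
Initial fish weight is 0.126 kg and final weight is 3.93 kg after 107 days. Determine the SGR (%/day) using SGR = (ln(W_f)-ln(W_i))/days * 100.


ln(W_f) = ln(3.93) = 1.3686394
ln(W_i) = ln(0.126) = -2.0714734
ln(W_f) - ln(W_i) = 1.3686394 - -2.0714734 = 3.4401128
SGR = 3.4401128 / 107 * 100 = 3.21506 %/day

3.21506 %/day


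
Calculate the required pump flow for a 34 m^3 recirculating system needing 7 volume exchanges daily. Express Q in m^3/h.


Daily recirculation volume = 34 m^3 * 7 = 238 m^3/day
Flow rate Q = daily volume / 24 h = 238 / 24 = 9.91667 m^3/h

9.91667 m^3/h


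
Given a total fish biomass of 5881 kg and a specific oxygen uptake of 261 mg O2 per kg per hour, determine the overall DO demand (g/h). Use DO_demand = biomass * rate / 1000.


Total O2 consumption (mg/h) = 5881 kg * 261 mg/(kg*h) = 1534941 mg/h
Convert to g/h: 1534941 / 1000 = 1534.941 g/h

1534.941 g/h


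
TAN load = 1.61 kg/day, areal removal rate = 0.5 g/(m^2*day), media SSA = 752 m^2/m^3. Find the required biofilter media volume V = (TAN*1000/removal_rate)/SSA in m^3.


A = 1.61*1000 / 0.5 = 3220 m^2
V = 3220 / 752 = 4.28191

4.28191 m^3


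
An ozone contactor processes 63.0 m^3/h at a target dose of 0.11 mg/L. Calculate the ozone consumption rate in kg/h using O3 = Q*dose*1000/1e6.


O3 demand (mg/h) = Q * dose * 1000 = 63.0 * 0.11 * 1000 = 6930 mg/h
Convert mg to kg: 6930 / 1e6 = 0.00693 kg/h

0.00693 kg/h


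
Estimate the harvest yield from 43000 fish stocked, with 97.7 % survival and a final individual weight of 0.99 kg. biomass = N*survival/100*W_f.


Survivors = 43000 * 97.7/100 = 42011 fish
Harvest biomass = survivors * W_f = 42011 * 0.99 = 41590.89 kg

41590.89 kg


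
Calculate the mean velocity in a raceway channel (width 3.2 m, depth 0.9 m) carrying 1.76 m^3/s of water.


Cross-sectional area = W * d = 3.2 * 0.9 = 2.88 m^2
Velocity = Q / A = 1.76 / 2.88 = 0.611111 m/s

0.611111 m/s


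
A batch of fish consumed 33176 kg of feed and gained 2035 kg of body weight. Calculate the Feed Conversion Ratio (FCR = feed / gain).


FCR = feed consumed / weight gained
FCR = 33176 kg / 2035 kg = 16.3027

16.3027


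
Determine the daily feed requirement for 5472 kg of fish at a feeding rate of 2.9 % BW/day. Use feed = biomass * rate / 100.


Feeding rate fraction = 2.9% / 100 = 0.029
Daily feed = 5472 kg * 0.029 = 158.688 kg/day

158.688 kg/day


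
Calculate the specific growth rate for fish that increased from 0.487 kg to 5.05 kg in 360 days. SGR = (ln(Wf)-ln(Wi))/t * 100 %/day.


ln(W_f) = ln(5.05) = 1.6193882
ln(W_i) = ln(0.487) = -0.71949116
ln(W_f) - ln(W_i) = 1.6193882 - -0.71949116 = 2.3388794
SGR = 2.3388794 / 360 * 100 = 0.649689 %/day

0.649689 %/day


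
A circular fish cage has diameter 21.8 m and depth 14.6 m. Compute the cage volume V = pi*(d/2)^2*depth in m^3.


r = d/2 = 21.8/2 = 10.9 m
Base area = pi*r^2 = pi*10.9^2 = 373.25262 m^2
Volume = 373.25262 * 14.6 = 5449.49 m^3

5449.49 m^3


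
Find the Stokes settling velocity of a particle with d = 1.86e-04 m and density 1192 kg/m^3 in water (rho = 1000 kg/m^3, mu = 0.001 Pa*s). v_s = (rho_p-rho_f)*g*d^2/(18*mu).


Density difference: rho_p - rho_f = 1192 - 1000 = 192 kg/m^3
d^2 = (1.86e-04)^2 = 3.4596e-08 m^2
Numerator = (rho_p - rho_f) * g * d^2 = 192 * 9.81 * 3.4596e-08 = 6.5162258e-05
Denominator = 18 * mu = 18 * 0.001 = 0.018
v_s = 6.5162258e-05 / 0.018 = 0.00362013 m/s
Check: Re = rho_f * v_s * d / mu = 1000 * 0.00362013 * 1.86e-04 / 0.001 = 0.673 < 1, so Stokes' law applies.

0.00362013 m/s


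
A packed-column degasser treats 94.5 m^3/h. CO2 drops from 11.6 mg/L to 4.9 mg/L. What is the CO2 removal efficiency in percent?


CO2_out / CO2_in = 4.9 / 11.6 = 0.42241379
Fraction remaining = 0.42241379
efficiency = (1 - 0.42241379) * 100 = 57.7586 %

57.7586 %


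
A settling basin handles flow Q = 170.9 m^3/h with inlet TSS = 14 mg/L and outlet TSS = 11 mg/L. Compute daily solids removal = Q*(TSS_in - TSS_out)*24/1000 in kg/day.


Concentration drop: TSS_in - TSS_out = 14 - 11 = 3 mg/L
Hourly solids removed = Q * dTSS = 170.9 m^3/h * 3 mg/L = 512.7 g/h  (m^3/h * mg/L = g/h)
Daily solids removed = 512.7 * 24 = 12304.8 g/day
Convert g to kg: 12304.8 / 1000 = 12.3048 kg/day

12.3048 kg/day


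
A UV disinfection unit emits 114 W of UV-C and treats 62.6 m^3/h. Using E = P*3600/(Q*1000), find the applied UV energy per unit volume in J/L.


Energy delivered per hour = 114 W * 3600 s = 410400 J/h
Volume treated per hour = 62.6 m^3/h * 1000 = 62600 L/h
dose = 410400 / 62600 = 6.55591 J/L

6.55591 J/L


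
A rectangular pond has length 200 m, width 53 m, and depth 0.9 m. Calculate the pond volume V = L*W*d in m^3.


Base area = L * W = 200 * 53 = 10600 m^2
Volume = area * depth = 10600 * 0.9 = 9540 m^3

9540 m^3


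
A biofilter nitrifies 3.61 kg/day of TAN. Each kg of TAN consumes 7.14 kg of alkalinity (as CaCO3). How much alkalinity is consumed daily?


Alkalinity factor: 7.14 kg CaCO3 consumed per kg TAN nitrified
alk = 3.61 kg TAN * 7.14 = 25.7754 kg CaCO3/day

25.7754 kg CaCO3/day


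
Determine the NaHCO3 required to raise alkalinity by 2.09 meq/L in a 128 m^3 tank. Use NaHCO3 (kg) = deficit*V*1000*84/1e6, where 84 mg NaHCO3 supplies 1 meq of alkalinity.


Tank volume in L = 128 m^3 * 1000 = 128000 L
Total meq required = 2.09 meq/L * 128000 L = 267520 meq
NaHCO3 mass = 267520 meq * 84 mg/meq / 1e6 = 22.4717 kg

22.4717 kg


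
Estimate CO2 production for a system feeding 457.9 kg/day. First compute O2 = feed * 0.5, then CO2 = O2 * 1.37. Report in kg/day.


O2 = 457.9 * 0.5 = 228.95
CO2 = 228.95 * 1.37 = 313.6615

313.6615 kg/day


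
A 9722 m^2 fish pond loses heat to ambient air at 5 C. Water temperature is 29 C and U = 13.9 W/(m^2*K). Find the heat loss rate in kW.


Temperature difference dT = 29 - 5 = 24 K
Heat loss (W) = U * A * dT = 13.9 * 9722 * 24 = 3243259.2 W
Convert to kW: 3243259.2 / 1000 = 3243.2592 kW

3243.2592 kW


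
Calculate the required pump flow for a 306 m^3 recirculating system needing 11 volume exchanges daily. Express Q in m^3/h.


Daily recirculation volume = 306 m^3 * 11 = 3366 m^3/day
Flow rate Q = daily volume / 24 h = 3366 / 24 = 140.25 m^3/h

140.25 m^3/h


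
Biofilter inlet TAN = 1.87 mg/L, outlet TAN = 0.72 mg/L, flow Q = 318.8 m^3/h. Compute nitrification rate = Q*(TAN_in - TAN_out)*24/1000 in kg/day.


Concentration drop: TAN_in - TAN_out = 1.87 - 0.72 = 1.15 mg/L
Hourly TAN removed = Q * dTAN = 318.8 m^3/h * 1.15 mg/L = 366.62 g/h  (m^3/h * mg/L = g/h)
Daily TAN removed = 366.62 * 24 = 8798.88 g/day
Convert to kg/day: 8798.88 / 1000 = 8.79888 kg/day

8.79888 kg/day


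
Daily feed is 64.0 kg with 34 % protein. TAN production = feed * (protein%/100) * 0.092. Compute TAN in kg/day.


Protein in feed = 64.0 * 34/100 = 21.76 kg/day
TAN = protein * 0.092 = 21.76 * 0.092 = 2.00192 kg/day

2.00192 kg/day


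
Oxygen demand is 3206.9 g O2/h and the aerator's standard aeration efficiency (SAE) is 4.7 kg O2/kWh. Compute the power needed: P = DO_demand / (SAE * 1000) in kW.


SAE in g O2/kWh = 4.7 * 1000 = 4700 g/kWh
P = DO_demand / SAE_g = 3206.9 / 4700 = 0.682319 kW

0.682319 kW


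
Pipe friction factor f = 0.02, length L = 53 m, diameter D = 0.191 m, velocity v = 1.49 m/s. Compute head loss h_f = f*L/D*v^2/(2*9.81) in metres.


v^2 = 1.49^2 = 2.2201 m^2/s^2
L/D = 53/0.191 = 277.48691
h_f = f*(L/D)*v^2/(2g) = 0.02 * 277.48691 * 2.2201 / 19.62 = 0.62798 m

0.62798 m


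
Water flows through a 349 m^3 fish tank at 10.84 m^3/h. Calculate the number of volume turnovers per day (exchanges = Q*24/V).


Daily flow volume = 10.84 m^3/h * 24 h = 260.16 m^3/day
Exchanges = daily flow / tank volume = 260.16 / 349 = 0.745444 exchanges/day

0.745444 exchanges/day


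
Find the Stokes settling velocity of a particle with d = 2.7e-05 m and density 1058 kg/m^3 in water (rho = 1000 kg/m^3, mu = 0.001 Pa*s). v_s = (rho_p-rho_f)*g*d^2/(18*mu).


Density difference: rho_p - rho_f = 1058 - 1000 = 58 kg/m^3
d^2 = (2.7e-05)^2 = 7.29e-10 m^2
Numerator = (rho_p - rho_f) * g * d^2 = 58 * 9.81 * 7.29e-10 = 4.1478642e-07
Denominator = 18 * mu = 18 * 0.001 = 0.018
v_s = 4.1478642e-07 / 0.018 = 2.30437e-05 m/s
Check: Re = rho_f * v_s * d / mu = 1000 * 2.30437e-05 * 2.7e-05 / 0.001 = 6.22e-04 < 1, so Stokes' law applies.

2.30437e-05 m/s


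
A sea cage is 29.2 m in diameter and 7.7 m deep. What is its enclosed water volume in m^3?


r = d/2 = 29.2/2 = 14.6 m
Base area = pi*r^2 = pi*14.6^2 = 669.66189 m^2
Volume = 669.66189 * 7.7 = 5156.4 m^3

5156.4 m^3


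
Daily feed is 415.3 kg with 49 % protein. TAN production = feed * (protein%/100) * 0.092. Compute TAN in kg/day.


Protein in feed = 415.3 * 49/100 = 203.497 kg/day
TAN = protein * 0.092 = 203.497 * 0.092 = 18.721724 kg/day

18.721724 kg/day


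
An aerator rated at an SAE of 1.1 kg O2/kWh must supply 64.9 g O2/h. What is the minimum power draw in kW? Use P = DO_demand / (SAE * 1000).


SAE in g O2/kWh = 1.1 * 1000 = 1100 g/kWh
P = DO_demand / SAE_g = 64.9 / 1100 = 0.059 kW

0.059 kW


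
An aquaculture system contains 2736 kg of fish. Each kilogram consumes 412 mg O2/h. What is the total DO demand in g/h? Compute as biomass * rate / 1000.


Total O2 consumption (mg/h) = 2736 kg * 412 mg/(kg*h) = 1127232 mg/h
Convert to g/h: 1127232 / 1000 = 1127.232 g/h

1127.232 g/h


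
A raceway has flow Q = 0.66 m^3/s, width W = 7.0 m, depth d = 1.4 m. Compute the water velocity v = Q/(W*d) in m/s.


Cross-sectional area = W * d = 7.0 * 1.4 = 9.8 m^2
Velocity = Q / A = 0.66 / 9.8 = 0.0673469 m/s

0.0673469 m/s


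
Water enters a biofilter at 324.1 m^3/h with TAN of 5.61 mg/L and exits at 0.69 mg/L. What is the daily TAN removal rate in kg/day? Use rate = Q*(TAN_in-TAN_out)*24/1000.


Concentration drop: TAN_in - TAN_out = 5.61 - 0.69 = 4.92 mg/L
Hourly TAN removed = Q * dTAN = 324.1 m^3/h * 4.92 mg/L = 1594.572 g/h  (m^3/h * mg/L = g/h)
Daily TAN removed = 1594.572 * 24 = 38269.728 g/day
Convert to kg/day: 38269.728 / 1000 = 38.269728 kg/day

38.269728 kg/day


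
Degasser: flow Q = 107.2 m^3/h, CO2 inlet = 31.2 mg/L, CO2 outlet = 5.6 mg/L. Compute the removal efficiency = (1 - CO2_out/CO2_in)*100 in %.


CO2_out / CO2_in = 5.6 / 31.2 = 0.17948718
Fraction remaining = 0.17948718
efficiency = (1 - 0.17948718) * 100 = 82.0513 %

82.0513 %


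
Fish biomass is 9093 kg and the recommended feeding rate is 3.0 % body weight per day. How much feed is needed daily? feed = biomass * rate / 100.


Feeding rate fraction = 3.0% / 100 = 0.03
Daily feed = 9093 kg * 0.03 = 272.79 kg/day

272.79 kg/day


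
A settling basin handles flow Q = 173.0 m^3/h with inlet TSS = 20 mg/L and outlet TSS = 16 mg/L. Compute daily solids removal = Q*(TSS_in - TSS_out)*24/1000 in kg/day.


Concentration drop: TSS_in - TSS_out = 20 - 16 = 4 mg/L
Hourly solids removed = Q * dTSS = 173.0 m^3/h * 4 mg/L = 692 g/h  (m^3/h * mg/L = g/h)
Daily solids removed = 692 * 24 = 16608 g/day
Convert g to kg: 16608 / 1000 = 16.608 kg/day

16.608 kg/day


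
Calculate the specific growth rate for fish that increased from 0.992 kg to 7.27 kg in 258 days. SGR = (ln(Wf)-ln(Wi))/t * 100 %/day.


ln(W_f) = ln(7.27) = 1.9837563
ln(W_i) = ln(0.992) = -0.0080321717
ln(W_f) - ln(W_i) = 1.9837563 - -0.0080321717 = 1.9917885
SGR = 1.9917885 / 258 * 100 = 0.772011 %/day

0.772011 %/day


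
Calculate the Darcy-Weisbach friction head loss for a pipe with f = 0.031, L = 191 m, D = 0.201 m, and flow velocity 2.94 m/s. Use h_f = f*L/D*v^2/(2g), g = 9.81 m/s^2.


v^2 = 2.94^2 = 8.6436 m^2/s^2
L/D = 191/0.201 = 950.24876
h_f = f*(L/D)*v^2/(2g) = 0.031 * 950.24876 * 8.6436 / 19.62 = 12.9776 m

12.9776 m


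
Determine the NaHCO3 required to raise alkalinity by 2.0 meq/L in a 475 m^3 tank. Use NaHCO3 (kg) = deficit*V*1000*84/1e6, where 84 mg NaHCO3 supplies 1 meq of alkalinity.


Tank volume in L = 475 m^3 * 1000 = 475000 L
Total meq required = 2.0 meq/L * 475000 L = 950000 meq
NaHCO3 mass = 950000 meq * 84 mg/meq / 1e6 = 79.8 kg

79.8 kg


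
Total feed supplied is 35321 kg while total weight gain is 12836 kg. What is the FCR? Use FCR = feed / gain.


FCR = feed consumed / weight gained
FCR = 35321 kg / 12836 kg = 2.75171

2.75171


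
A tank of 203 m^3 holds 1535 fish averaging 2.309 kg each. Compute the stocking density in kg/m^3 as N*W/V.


Total biomass = 1535 fish * 2.309 kg = 3544.315 kg
Density = total biomass / volume = 3544.315 / 203 = 17.4597 kg/m^3

17.4597 kg/m^3


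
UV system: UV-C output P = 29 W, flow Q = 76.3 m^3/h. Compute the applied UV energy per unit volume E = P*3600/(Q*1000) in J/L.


Energy delivered per hour = 29 W * 3600 s = 104400 J/h
Volume treated per hour = 76.3 m^3/h * 1000 = 76300 L/h
dose = 104400 / 76300 = 1.36828 J/L

1.36828 J/L


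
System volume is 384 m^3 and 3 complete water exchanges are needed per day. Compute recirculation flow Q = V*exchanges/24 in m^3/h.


Daily recirculation volume = 384 m^3 * 3 = 1152 m^3/day
Flow rate Q = daily volume / 24 h = 1152 / 24 = 48 m^3/h

48 m^3/h


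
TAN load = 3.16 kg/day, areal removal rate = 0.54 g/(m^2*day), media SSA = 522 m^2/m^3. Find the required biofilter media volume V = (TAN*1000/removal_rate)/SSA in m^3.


A = 3.16*1000 / 0.54 = 5851.8519 m^2
V = 5851.8519 / 522 = 11.2104

11.2104 m^3


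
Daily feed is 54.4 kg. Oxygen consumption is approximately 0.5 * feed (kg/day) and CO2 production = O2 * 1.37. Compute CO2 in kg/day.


O2 = 54.4 * 0.5 = 27.2
CO2 = 27.2 * 1.37 = 37.264

37.264 kg/day


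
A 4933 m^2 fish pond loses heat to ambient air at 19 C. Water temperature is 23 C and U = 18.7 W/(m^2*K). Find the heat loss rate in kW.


Temperature difference dT = 23 - 19 = 4 K
Heat loss (W) = U * A * dT = 18.7 * 4933 * 4 = 368988.4 W
Convert to kW: 368988.4 / 1000 = 368.9884 kW

368.9884 kW


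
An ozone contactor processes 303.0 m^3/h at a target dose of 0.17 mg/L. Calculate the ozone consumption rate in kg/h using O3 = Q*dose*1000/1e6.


O3 demand (mg/h) = Q * dose * 1000 = 303.0 * 0.17 * 1000 = 51510 mg/h
Convert mg to kg: 51510 / 1e6 = 0.05151 kg/h

0.05151 kg/h


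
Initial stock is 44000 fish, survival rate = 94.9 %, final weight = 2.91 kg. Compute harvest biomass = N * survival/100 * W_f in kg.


Survivors = 44000 * 94.9/100 = 41756 fish
Harvest biomass = survivors * W_f = 41756 * 2.91 = 121509.96 kg

121509.96 kg


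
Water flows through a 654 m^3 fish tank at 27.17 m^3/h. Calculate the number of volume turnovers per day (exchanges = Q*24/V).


Daily flow volume = 27.17 m^3/h * 24 h = 652.08 m^3/day
Exchanges = daily flow / tank volume = 652.08 / 654 = 0.997064 exchanges/day

0.997064 exchanges/day


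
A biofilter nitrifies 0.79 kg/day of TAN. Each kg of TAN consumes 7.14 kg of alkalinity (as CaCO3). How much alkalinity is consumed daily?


Alkalinity factor: 7.14 kg CaCO3 consumed per kg TAN nitrified
alk = 0.79 kg TAN * 7.14 = 5.6406 kg CaCO3/day

5.6406 kg CaCO3/day


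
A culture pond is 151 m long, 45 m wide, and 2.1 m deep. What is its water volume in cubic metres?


Base area = L * W = 151 * 45 = 6795 m^2
Volume = area * depth = 6795 * 2.1 = 14269.5 m^3

14269.5 m^3


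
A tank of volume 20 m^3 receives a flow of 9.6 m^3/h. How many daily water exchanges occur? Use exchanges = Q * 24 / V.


Daily flow volume = 9.6 m^3/h * 24 h = 230.4 m^3/day
Exchanges = daily flow / tank volume = 230.4 / 20 = 11.52 exchanges/day

11.52 exchanges/day


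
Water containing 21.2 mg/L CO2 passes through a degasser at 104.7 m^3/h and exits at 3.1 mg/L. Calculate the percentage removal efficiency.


CO2_out / CO2_in = 3.1 / 21.2 = 0.14622642
Fraction remaining = 0.14622642
efficiency = (1 - 0.14622642) * 100 = 85.3774 %

85.3774 %


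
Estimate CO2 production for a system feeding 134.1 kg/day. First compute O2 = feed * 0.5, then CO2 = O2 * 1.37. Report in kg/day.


O2 = 134.1 * 0.5 = 67.05
CO2 = 67.05 * 1.37 = 91.8585

91.8585 kg/day


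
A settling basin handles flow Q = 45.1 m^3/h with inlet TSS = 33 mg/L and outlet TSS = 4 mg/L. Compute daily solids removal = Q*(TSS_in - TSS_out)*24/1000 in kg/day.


Concentration drop: TSS_in - TSS_out = 33 - 4 = 29 mg/L
Hourly solids removed = Q * dTSS = 45.1 m^3/h * 29 mg/L = 1307.9 g/h  (m^3/h * mg/L = g/h)
Daily solids removed = 1307.9 * 24 = 31389.6 g/day
Convert g to kg: 31389.6 / 1000 = 31.3896 kg/day

31.3896 kg/day


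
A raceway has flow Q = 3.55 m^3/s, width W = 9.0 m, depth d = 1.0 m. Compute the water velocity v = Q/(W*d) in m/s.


Cross-sectional area = W * d = 9.0 * 1.0 = 9 m^2
Velocity = Q / A = 3.55 / 9 = 0.394444 m/s

0.394444 m/s


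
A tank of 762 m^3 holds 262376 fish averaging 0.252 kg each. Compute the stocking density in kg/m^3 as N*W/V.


Total biomass = 262376 fish * 0.252 kg = 66118.752 kg
Density = total biomass / volume = 66118.752 / 762 = 86.77 kg/m^3

86.77 kg/m^3


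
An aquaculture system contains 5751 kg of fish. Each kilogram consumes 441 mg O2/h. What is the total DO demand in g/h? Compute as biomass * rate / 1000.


Total O2 consumption (mg/h) = 5751 kg * 441 mg/(kg*h) = 2536191 mg/h
Convert to g/h: 2536191 / 1000 = 2536.191 g/h

2536.191 g/h


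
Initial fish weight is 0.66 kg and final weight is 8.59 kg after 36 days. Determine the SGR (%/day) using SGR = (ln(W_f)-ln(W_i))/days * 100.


ln(W_f) = ln(8.59) = 2.1505987
ln(W_i) = ln(0.66) = -0.41551544
ln(W_f) - ln(W_i) = 2.1505987 - -0.41551544 = 2.5661141
SGR = 2.5661141 / 36 * 100 = 7.12809 %/day

7.12809 %/day


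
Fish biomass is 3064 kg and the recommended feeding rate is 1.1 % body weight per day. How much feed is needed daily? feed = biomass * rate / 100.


Feeding rate fraction = 1.1% / 100 = 0.011
Daily feed = 3064 kg * 0.011 = 33.704 kg/day

33.704 kg/day


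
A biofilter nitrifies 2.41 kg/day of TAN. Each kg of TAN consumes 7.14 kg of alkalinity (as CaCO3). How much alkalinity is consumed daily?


Alkalinity factor: 7.14 kg CaCO3 consumed per kg TAN nitrified
alk = 2.41 kg TAN * 7.14 = 17.2074 kg CaCO3/day

17.2074 kg CaCO3/day


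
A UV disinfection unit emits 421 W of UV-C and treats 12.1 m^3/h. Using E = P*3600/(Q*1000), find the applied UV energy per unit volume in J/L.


Energy delivered per hour = 421 W * 3600 s = 1515600 J/h
Volume treated per hour = 12.1 m^3/h * 1000 = 12100 L/h
dose = 1515600 / 12100 = 125.256 J/L

125.256 J/L


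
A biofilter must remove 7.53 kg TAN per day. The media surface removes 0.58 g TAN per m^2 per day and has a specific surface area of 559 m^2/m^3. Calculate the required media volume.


A = 7.53*1000 / 0.58 = 12982.759 m^2
V = 12982.759 / 559 = 23.225

23.225 m^3


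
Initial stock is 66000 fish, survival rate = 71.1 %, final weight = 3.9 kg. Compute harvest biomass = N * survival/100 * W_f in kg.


Survivors = 66000 * 71.1/100 = 46926 fish
Harvest biomass = survivors * W_f = 46926 * 3.9 = 183011.4 kg

183011.4 kg


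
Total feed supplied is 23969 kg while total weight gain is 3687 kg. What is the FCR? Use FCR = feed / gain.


FCR = feed consumed / weight gained
FCR = 23969 kg / 3687 kg = 6.50095

6.50095


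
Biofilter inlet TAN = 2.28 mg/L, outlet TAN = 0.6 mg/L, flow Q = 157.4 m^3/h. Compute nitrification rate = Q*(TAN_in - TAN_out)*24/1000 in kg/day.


Concentration drop: TAN_in - TAN_out = 2.28 - 0.6 = 1.68 mg/L
Hourly TAN removed = Q * dTAN = 157.4 m^3/h * 1.68 mg/L = 264.432 g/h  (m^3/h * mg/L = g/h)
Daily TAN removed = 264.432 * 24 = 6346.368 g/day
Convert to kg/day: 6346.368 / 1000 = 6.346368 kg/day

6.346368 kg/day


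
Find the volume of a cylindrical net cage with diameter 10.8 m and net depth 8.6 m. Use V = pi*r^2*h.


r = d/2 = 10.8/2 = 5.4 m
Base area = pi*r^2 = pi*5.4^2 = 91.608842 m^2
Volume = 91.608842 * 8.6 = 787.836 m^3

787.836 m^3


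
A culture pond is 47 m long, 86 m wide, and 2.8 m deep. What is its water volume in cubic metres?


Base area = L * W = 47 * 86 = 4042 m^2
Volume = area * depth = 4042 * 2.8 = 11317.6 m^3

11317.6 m^3


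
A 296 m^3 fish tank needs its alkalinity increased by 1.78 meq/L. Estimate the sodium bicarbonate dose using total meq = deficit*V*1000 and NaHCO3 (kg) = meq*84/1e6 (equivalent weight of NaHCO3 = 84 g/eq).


Tank volume in L = 296 m^3 * 1000 = 296000 L
Total meq required = 1.78 meq/L * 296000 L = 526880 meq
NaHCO3 mass = 526880 meq * 84 mg/meq / 1e6 = 44.2579 kg

44.2579 kg


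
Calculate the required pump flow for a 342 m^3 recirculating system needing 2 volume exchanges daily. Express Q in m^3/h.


Daily recirculation volume = 342 m^3 * 2 = 684 m^3/day
Flow rate Q = daily volume / 24 h = 684 / 24 = 28.5 m^3/h

28.5 m^3/h
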